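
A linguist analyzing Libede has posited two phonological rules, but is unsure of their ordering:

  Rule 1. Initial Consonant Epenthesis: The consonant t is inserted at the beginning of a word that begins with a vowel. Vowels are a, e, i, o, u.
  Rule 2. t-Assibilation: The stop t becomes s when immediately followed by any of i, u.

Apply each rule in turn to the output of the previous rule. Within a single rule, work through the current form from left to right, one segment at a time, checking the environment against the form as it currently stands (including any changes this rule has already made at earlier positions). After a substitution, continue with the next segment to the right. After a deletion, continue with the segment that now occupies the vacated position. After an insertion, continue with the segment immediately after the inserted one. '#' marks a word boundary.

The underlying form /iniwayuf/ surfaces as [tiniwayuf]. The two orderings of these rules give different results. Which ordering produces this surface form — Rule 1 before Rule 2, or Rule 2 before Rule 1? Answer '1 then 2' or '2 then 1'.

2 then 1

Order 1 then 2:
  1 Initial Consonant Epenthesis: [iniwayuf] → [tiniwayuf]
  2 t-Assibilation: [tiniwayuf] → [siniwayuf]
  result: [siniwayuf]
Order 2 then 1:
  2 t-Assibilation: no change — [iniwayuf]
  1 Initial Consonant Epenthesis: [iniwayuf] → [tiniwayuf]
  result: [tiniwayuf]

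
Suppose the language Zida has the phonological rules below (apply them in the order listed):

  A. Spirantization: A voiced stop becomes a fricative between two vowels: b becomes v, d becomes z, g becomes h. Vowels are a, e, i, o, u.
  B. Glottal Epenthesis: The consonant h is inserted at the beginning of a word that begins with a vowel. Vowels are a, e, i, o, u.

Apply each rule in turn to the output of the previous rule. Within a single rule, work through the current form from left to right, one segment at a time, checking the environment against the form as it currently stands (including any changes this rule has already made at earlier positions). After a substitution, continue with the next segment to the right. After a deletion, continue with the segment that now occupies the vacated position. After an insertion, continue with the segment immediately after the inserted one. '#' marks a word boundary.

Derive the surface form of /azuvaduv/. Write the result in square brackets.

A Spirantization: [azuvaduv] → [azuvazuv]
B Glottal Epenthesis: [azuvazuv] → [hazuvazuv]

[hazuvazuv]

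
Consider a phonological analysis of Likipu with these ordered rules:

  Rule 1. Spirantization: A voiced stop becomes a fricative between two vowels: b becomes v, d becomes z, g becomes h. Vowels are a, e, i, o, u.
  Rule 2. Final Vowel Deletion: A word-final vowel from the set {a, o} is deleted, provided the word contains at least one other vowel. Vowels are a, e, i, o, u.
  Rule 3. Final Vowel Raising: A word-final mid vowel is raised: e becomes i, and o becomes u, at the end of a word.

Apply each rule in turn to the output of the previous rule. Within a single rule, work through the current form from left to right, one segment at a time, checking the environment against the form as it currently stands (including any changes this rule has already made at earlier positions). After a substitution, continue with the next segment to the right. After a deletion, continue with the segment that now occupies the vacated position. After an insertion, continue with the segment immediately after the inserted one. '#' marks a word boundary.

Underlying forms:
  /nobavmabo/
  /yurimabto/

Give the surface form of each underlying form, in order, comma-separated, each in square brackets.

[novavmav], [yurimabt]

/nobavmabo/:
  Rule 1 Spirantization: [nobavmabo] → [novavmavo]
  Rule 2 Final Vowel Deletion: [novavmavo] → [novavmav]
  Rule 3 Final Vowel Raising: no change — [novavmav]
/yurimabto/:
  Rule 1 Spirantization: no change — [yurimabto]
  Rule 2 Final Vowel Deletion: [yurimabto] → [yurimabt]
  Rule 3 Final Vowel Raising: no change — [yurimabt]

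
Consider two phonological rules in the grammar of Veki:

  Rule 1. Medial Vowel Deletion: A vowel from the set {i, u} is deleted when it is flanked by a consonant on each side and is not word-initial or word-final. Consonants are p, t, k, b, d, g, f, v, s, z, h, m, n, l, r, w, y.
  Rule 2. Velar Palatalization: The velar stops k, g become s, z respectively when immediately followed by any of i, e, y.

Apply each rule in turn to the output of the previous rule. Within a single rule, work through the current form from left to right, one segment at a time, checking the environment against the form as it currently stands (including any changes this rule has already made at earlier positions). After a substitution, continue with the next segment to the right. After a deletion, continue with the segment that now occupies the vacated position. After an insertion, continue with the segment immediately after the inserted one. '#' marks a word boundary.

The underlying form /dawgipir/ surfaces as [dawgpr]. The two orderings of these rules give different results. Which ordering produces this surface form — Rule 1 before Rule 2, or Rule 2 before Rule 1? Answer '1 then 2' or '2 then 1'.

1 then 2

Order 1 then 2:
  1 Medial Vowel Deletion: [dawgipir] → [dawgpr]
  2 Velar Palatalization: no change — [dawgpr]
  result: [dawgpr]
Order 2 then 1:
  2 Velar Palatalization: [dawgipir] → [dawzipir]
  1 Medial Vowel Deletion: [dawzipir] → [dawzpr]
  result: [dawzpr]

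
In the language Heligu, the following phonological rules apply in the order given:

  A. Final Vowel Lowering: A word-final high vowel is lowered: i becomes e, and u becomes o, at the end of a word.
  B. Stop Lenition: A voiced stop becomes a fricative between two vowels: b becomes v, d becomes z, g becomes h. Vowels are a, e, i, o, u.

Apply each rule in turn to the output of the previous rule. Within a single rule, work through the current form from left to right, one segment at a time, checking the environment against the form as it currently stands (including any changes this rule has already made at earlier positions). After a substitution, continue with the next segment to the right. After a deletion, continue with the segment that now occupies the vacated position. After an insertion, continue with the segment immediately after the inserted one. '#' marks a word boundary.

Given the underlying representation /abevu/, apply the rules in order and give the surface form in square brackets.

[avevo]

A Final Vowel Lowering: [abevu] → [abevo]
B Stop Lenition: [abevo] → [avevo]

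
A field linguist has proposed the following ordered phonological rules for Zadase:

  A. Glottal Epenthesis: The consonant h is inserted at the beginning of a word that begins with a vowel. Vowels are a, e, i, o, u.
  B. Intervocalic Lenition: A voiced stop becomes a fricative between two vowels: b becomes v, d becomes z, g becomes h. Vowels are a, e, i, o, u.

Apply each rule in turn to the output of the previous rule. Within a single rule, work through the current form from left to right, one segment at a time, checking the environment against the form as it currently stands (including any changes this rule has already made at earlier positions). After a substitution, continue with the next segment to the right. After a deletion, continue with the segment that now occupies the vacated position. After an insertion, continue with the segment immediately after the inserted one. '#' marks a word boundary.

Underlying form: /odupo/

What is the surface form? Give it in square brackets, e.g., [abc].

A Glottal Epenthesis: [odupo] → [hodupo]
B Intervocalic Lenition: [hodupo] → [hozupo]

[hozupo]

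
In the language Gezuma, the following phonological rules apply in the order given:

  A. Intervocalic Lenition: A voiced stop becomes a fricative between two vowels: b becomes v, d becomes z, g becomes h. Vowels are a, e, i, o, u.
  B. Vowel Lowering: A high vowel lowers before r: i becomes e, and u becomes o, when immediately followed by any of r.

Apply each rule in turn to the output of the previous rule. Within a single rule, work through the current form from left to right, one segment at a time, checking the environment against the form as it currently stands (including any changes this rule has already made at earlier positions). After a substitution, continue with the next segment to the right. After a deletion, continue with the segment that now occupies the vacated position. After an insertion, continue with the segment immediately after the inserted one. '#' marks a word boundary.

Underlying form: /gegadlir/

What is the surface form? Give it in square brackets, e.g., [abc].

A Intervocalic Lenition: [gegadlir] → [gehadlir]
B Vowel Lowering: [gehadlir] → [gehadler]

[gehadler]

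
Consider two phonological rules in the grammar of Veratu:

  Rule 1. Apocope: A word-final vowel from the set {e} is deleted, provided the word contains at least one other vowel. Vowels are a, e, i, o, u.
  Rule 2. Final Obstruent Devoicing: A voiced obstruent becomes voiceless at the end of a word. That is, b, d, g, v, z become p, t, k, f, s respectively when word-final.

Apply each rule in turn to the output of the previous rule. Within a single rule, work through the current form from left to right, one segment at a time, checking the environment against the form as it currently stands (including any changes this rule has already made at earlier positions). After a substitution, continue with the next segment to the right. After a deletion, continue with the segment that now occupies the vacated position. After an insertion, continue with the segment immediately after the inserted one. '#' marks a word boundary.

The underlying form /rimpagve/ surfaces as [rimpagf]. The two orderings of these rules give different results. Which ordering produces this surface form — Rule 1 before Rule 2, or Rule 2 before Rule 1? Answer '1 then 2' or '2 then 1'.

1 then 2

Order 1 then 2:
  1 Apocope: [rimpagve] → [rimpagv]
  2 Final Obstruent Devoicing: [rimpagv] → [rimpagf]
  result: [rimpagf]
Order 2 then 1:
  2 Final Obstruent Devoicing: no change — [rimpagve]
  1 Apocope: [rimpagve] → [rimpagv]
  result: [rimpagv]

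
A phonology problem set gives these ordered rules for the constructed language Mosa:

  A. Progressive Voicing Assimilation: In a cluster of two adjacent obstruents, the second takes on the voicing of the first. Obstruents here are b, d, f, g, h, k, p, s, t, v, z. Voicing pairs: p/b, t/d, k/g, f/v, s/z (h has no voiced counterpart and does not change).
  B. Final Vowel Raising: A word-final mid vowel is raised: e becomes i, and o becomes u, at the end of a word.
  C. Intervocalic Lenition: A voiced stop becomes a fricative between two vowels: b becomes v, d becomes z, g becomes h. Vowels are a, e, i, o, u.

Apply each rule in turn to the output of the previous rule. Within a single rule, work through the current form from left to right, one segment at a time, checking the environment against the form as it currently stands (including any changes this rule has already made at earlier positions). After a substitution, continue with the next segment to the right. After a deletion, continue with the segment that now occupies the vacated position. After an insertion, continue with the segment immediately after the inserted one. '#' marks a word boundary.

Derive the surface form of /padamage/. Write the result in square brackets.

[pazamahi]

A Progressive Voicing Assimilation: no change — [padamage]
B Final Vowel Raising: [padamage] → [padamagi]
C Intervocalic Lenition: [padamagi] → [pazamahi]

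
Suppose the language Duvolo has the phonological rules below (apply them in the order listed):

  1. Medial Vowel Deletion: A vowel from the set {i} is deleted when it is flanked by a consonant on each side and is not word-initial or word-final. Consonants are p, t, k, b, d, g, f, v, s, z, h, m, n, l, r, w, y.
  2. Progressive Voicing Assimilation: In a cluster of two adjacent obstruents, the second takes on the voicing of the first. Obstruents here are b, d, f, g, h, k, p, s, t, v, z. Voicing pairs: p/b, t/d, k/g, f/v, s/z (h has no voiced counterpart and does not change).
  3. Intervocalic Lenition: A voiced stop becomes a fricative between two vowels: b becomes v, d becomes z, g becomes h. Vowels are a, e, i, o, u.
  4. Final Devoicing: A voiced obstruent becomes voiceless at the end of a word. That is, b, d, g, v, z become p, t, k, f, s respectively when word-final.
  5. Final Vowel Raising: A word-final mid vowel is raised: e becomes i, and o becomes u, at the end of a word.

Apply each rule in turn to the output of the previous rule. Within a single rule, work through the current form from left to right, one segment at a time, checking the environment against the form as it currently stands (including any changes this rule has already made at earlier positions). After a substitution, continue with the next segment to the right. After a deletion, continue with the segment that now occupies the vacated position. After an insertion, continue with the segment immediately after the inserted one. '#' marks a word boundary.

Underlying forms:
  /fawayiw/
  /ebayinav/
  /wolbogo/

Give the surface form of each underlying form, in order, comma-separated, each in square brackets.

/fawayiw/:
  1 Medial Vowel Deletion: [fawayiw] → [fawayw]
  2 Progressive Voicing Assimilation: no change — [fawayw]
  3 Intervocalic Lenition: no change — [fawayw]
  4 Final Devoicing: no change — [fawayw]
  5 Final Vowel Raising: no change — [fawayw]
/ebayinav/:
  1 Medial Vowel Deletion: [ebayinav] → [ebaynav]
  2 Progressive Voicing Assimilation: no change — [ebaynav]
  3 Intervocalic Lenition: [ebaynav] → [evaynav]
  4 Final Devoicing: [evaynav] → [evaynaf]
  5 Final Vowel Raising: no change — [evaynaf]
/wolbogo/:
  1 Medial Vowel Deletion: no change — [wolbogo]
  2 Progressive Voicing Assimilation: no change — [wolbogo]
  3 Intervocalic Lenition: [wolbogo] → [wolboho]
  4 Final Devoicing: no change — [wolboho]
  5 Final Vowel Raising: [wolboho] → [wolbohu]

[fawayw], [evaynaf], [wolbohu]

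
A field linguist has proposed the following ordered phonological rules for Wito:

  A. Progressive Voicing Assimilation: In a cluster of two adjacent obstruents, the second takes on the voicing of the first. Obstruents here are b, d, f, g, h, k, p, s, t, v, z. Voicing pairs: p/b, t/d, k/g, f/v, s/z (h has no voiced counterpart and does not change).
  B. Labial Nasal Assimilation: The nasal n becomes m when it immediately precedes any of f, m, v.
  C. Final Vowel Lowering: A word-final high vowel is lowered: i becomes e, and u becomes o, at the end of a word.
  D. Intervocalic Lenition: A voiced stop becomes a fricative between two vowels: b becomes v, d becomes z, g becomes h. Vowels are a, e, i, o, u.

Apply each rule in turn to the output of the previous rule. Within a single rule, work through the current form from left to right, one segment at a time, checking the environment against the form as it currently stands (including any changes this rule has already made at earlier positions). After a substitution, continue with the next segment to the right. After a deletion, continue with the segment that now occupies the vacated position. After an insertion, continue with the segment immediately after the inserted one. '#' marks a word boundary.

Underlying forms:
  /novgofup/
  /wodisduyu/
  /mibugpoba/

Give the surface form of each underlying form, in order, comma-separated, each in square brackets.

[novgofup], [wozistuyo], [mivugbova]

/novgofup/:
  A Progressive Voicing Assimilation: no change — [novgofup]
  B Labial Nasal Assimilation: no change — [novgofup]
  C Final Vowel Lowering: no change — [novgofup]
  D Intervocalic Lenition: no change — [novgofup]
/wodisduyu/:
  A Progressive Voicing Assimilation: [wodisduyu] → [wodistuyu]
  B Labial Nasal Assimilation: no change — [wodistuyu]
  C Final Vowel Lowering: [wodistuyu] → [wodistuyo]
  D Intervocalic Lenition: [wodistuyo] → [wozistuyo]
/mibugpoba/:
  A Progressive Voicing Assimilation: [mibugpoba] → [mibugboba]
  B Labial Nasal Assimilation: no change — [mibugboba]
  C Final Vowel Lowering: no change — [mibugboba]
  D Intervocalic Lenition: [mibugboba] → [mivugbova]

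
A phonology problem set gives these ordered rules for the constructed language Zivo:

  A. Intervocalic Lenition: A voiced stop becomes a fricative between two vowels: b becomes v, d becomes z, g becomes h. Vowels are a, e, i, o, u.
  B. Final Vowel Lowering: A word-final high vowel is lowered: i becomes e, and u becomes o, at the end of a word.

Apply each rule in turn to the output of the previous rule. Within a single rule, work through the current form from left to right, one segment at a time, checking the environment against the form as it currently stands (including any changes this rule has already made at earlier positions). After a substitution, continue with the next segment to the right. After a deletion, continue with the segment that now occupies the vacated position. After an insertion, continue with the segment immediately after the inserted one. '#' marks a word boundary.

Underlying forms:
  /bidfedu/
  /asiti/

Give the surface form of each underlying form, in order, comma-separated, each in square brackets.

/bidfedu/:
  A Intervocalic Lenition: [bidfedu] → [bidfezu]
  B Final Vowel Lowering: [bidfezu] → [bidfezo]
/asiti/:
  A Intervocalic Lenition: no change — [asiti]
  B Final Vowel Lowering: [asiti] → [asite]

[bidfezo], [asite]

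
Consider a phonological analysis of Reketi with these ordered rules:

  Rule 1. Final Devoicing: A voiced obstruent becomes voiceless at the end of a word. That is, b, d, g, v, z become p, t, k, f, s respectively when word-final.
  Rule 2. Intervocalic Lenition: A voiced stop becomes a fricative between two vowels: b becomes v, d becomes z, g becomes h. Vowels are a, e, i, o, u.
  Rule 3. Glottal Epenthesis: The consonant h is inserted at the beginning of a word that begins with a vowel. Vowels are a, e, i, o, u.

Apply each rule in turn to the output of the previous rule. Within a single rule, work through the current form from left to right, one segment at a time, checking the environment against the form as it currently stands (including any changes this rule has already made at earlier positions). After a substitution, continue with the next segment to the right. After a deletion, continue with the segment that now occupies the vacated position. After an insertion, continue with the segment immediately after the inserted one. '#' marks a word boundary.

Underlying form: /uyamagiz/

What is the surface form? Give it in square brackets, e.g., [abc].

Rule 1 Final Devoicing: [uyamagiz] → [uyamagis]
Rule 2 Intervocalic Lenition: [uyamagis] → [uyamahis]
Rule 3 Glottal Epenthesis: [uyamahis] → [huyamahis]

[huyamahis]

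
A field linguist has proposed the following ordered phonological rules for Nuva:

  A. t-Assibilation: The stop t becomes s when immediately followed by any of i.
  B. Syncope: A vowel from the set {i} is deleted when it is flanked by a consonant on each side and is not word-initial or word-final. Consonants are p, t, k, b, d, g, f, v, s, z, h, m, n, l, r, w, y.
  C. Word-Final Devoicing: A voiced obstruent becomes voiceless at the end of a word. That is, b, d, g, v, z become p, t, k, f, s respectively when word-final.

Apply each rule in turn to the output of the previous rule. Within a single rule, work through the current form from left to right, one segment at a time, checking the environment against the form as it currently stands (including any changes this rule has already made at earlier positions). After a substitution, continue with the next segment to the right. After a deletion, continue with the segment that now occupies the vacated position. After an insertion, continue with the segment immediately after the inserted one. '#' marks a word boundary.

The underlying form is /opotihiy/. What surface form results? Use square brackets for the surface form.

A t-Assibilation: [opotihiy] → [oposihiy]
B Syncope: [oposihiy] → [oposhy]
C Word-Final Devoicing: no change — [oposhy]

[oposhy]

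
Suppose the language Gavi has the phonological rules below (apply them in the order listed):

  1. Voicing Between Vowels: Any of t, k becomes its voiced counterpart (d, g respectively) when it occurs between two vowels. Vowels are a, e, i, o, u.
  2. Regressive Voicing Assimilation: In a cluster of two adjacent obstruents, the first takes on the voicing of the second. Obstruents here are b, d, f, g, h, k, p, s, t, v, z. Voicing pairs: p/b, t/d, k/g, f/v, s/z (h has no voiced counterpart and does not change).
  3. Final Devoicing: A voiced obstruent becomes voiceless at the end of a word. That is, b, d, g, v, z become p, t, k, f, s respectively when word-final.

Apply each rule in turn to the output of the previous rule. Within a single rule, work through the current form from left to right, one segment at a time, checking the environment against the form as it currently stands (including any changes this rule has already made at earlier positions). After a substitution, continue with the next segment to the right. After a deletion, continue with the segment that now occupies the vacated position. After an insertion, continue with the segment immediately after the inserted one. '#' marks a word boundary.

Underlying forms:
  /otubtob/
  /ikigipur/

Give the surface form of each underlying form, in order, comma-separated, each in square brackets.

[oduptop], [igigipur]

/otubtob/:
  1 Voicing Between Vowels: [otubtob] → [odubtob]
  2 Regressive Voicing Assimilation: [odubtob] → [oduptob]
  3 Final Devoicing: [oduptob] → [oduptop]
/ikigipur/:
  1 Voicing Between Vowels: [ikigipur] → [igigipur]
  2 Regressive Voicing Assimilation: no change — [igigipur]
  3 Final Devoicing: no change — [igigipur]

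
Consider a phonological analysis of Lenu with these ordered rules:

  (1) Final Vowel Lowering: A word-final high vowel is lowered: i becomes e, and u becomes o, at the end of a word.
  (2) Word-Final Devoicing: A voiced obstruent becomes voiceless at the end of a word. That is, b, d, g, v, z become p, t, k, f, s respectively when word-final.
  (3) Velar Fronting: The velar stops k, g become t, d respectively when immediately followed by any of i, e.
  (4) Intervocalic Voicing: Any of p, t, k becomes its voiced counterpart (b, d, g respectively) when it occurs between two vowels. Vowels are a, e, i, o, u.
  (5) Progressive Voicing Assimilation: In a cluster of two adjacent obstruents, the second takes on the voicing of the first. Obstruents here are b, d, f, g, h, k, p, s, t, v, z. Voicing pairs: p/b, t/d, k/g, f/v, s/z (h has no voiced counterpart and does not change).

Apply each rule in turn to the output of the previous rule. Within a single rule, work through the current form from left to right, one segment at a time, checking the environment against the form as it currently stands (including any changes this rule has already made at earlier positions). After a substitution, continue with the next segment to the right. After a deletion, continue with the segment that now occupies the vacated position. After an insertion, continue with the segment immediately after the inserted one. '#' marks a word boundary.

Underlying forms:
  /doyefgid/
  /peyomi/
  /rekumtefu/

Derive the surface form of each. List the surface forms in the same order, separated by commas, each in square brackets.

/doyefgid/:
  (1) Final Vowel Lowering: no change — [doyefgid]
  (2) Word-Final Devoicing: [doyefgid] → [doyefgit]
  (3) Velar Fronting: [doyefgit] → [doyefdit]
  (4) Intervocalic Voicing: no change — [doyefdit]
  (5) Progressive Voicing Assimilation: [doyefdit] → [doyeftit]
/peyomi/:
  (1) Final Vowel Lowering: [peyomi] → [peyome]
  (2) Word-Final Devoicing: no change — [peyome]
  (3) Velar Fronting: no change — [peyome]
  (4) Intervocalic Voicing: no change — [peyome]
  (5) Progressive Voicing Assimilation: no change — [peyome]
/rekumtefu/:
  (1) Final Vowel Lowering: [rekumtefu] → [rekumtefo]
  (2) Word-Final Devoicing: no change — [rekumtefo]
  (3) Velar Fronting: no change — [rekumtefo]
  (4) Intervocalic Voicing: [rekumtefo] → [regumtefo]
  (5) Progressive Voicing Assimilation: no change — [regumtefo]

[doyeftit], [peyome], [regumtefo]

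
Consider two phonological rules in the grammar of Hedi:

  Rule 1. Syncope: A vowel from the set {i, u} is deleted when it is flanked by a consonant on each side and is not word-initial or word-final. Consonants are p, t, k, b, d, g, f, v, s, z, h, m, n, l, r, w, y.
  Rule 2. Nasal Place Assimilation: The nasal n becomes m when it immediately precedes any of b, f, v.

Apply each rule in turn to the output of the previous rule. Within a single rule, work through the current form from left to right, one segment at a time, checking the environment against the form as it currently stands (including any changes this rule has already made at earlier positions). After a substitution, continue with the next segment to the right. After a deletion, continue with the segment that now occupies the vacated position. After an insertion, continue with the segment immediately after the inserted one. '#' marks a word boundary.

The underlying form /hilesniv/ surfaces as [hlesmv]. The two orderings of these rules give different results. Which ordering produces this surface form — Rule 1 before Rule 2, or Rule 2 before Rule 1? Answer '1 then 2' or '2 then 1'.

1 then 2

Order 1 then 2:
  1 Syncope: [hilesniv] → [hlesnv]
  2 Nasal Place Assimilation: [hlesnv] → [hlesmv]
  result: [hlesmv]
Order 2 then 1:
  2 Nasal Place Assimilation: no change — [hilesniv]
  1 Syncope: [hilesniv] → [hlesnv]
  result: [hlesnv]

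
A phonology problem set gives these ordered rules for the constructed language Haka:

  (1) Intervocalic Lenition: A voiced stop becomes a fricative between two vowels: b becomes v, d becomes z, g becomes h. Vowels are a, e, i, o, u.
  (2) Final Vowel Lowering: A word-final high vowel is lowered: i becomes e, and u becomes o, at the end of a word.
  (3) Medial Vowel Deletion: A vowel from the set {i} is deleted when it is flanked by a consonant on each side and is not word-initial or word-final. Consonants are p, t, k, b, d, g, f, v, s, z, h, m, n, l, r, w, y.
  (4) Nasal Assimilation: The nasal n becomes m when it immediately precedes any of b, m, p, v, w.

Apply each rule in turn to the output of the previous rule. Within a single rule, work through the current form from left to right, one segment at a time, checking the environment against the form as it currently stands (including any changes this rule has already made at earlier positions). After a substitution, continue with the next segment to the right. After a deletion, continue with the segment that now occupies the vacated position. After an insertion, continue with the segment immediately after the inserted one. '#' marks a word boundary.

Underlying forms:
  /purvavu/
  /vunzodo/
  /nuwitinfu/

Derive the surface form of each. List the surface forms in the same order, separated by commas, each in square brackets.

[purvavo], [vunzozo], [nuwtnfo]

/purvavu/:
  (1) Intervocalic Lenition: no change — [purvavu]
  (2) Final Vowel Lowering: [purvavu] → [purvavo]
  (3) Medial Vowel Deletion: no change — [purvavo]
  (4) Nasal Assimilation: no change — [purvavo]
/vunzodo/:
  (1) Intervocalic Lenition: [vunzodo] → [vunzozo]
  (2) Final Vowel Lowering: no change — [vunzozo]
  (3) Medial Vowel Deletion: no change — [vunzozo]
  (4) Nasal Assimilation: no change — [vunzozo]
/nuwitinfu/:
  (1) Intervocalic Lenition: no change — [nuwitinfu]
  (2) Final Vowel Lowering: [nuwitinfu] → [nuwitinfo]
  (3) Medial Vowel Deletion: [nuwitinfo] → [nuwtnfo]
  (4) Nasal Assimilation: no change — [nuwtnfo]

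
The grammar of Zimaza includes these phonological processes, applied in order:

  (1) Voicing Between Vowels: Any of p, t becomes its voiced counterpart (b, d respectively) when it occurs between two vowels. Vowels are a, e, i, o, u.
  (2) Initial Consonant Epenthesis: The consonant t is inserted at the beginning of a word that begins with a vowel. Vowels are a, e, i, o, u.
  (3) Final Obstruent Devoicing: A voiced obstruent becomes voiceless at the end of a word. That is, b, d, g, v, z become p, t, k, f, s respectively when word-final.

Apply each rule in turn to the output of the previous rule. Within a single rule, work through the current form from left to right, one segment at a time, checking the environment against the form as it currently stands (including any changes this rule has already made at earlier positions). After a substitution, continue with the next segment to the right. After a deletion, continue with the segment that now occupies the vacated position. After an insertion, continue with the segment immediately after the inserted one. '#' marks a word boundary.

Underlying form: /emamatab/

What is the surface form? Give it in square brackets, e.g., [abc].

(1) Voicing Between Vowels: [emamatab] → [emamadab]
(2) Initial Consonant Epenthesis: [emamadab] → [temamadab]
(3) Final Obstruent Devoicing: [temamadab] → [temamadap]

[temamadap]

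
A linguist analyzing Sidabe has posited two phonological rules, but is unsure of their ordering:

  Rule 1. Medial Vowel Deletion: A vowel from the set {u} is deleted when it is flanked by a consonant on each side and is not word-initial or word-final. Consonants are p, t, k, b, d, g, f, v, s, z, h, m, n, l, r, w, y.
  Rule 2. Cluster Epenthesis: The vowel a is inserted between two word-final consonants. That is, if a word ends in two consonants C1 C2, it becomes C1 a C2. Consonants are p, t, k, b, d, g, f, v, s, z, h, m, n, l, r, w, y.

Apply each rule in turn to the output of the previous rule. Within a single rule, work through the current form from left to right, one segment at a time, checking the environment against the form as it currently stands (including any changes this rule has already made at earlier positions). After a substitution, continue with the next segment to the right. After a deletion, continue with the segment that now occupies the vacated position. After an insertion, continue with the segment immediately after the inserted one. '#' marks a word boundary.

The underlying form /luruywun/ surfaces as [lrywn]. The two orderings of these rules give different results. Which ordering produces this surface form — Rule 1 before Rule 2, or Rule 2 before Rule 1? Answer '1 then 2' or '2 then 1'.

Order 1 then 2:
  1 Medial Vowel Deletion: [luruywun] → [lrywn]
  2 Cluster Epenthesis: [lrywn] → [lrywan]
  result: [lrywan]
Order 2 then 1:
  2 Cluster Epenthesis: no change — [luruywun]
  1 Medial Vowel Deletion: [luruywun] → [lrywn]
  result: [lrywn]

2 then 1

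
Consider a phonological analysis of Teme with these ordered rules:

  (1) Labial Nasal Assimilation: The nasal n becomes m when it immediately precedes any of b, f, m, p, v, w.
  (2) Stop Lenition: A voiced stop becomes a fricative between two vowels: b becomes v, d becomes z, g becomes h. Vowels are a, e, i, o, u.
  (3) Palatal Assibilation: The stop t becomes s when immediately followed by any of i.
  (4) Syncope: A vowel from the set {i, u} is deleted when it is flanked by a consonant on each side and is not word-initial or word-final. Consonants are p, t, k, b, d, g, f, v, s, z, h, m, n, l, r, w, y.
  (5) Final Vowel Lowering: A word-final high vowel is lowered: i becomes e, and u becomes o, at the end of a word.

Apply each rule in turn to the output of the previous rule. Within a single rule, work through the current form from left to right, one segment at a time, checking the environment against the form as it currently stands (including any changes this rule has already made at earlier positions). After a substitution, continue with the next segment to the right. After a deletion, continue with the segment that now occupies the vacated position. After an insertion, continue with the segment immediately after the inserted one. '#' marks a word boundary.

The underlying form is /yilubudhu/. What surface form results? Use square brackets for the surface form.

[ylvdho]

(1) Labial Nasal Assimilation: no change — [yilubudhu]
(2) Stop Lenition: [yilubudhu] → [yiluvudhu]
(3) Palatal Assibilation: no change — [yiluvudhu]
(4) Syncope: [yiluvudhu] → [ylvdhu]
(5) Final Vowel Lowering: [ylvdhu] → [ylvdho]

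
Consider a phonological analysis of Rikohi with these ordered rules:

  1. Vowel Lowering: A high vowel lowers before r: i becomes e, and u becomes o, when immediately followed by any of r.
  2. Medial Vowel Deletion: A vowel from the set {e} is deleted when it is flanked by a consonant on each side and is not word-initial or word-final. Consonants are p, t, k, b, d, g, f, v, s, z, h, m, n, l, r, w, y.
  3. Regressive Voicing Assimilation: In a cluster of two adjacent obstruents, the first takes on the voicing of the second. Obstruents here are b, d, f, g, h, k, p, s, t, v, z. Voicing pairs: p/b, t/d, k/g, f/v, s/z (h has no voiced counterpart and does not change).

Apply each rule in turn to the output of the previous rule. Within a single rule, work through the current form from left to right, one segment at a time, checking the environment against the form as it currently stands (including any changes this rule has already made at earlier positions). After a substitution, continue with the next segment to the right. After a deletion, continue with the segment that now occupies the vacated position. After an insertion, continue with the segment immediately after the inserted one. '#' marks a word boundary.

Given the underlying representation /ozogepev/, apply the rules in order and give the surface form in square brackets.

[ozokbv]

1 Vowel Lowering: no change — [ozogepev]
2 Medial Vowel Deletion: [ozogepev] → [ozogpv]
3 Regressive Voicing Assimilation: [ozogpv] → [ozokbv]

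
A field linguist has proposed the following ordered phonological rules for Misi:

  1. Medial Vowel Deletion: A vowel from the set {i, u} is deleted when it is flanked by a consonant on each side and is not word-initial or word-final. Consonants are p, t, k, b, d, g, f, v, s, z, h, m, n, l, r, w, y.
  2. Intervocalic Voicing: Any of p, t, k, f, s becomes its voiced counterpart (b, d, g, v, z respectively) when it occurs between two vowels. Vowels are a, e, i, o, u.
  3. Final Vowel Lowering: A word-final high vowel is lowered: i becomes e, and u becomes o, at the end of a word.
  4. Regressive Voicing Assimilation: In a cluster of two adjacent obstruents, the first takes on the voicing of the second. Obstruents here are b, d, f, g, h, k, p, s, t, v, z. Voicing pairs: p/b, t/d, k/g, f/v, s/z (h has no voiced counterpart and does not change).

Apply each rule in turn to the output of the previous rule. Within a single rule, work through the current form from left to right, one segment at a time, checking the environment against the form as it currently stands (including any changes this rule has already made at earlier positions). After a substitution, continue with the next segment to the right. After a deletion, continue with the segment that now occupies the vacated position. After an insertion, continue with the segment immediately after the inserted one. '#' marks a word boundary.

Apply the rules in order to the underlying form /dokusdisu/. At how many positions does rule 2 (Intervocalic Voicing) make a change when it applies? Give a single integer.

1 Medial Vowel Deletion: [dokusdisu] → [doksdsu]
2 Intervocalic Voicing: no change — [doksdsu]
3 Final Vowel Lowering: [doksdsu] → [doksdso]
4 Regressive Voicing Assimilation: [doksdso] → [dokztso]
Rule 2 changed 0 position(s).

0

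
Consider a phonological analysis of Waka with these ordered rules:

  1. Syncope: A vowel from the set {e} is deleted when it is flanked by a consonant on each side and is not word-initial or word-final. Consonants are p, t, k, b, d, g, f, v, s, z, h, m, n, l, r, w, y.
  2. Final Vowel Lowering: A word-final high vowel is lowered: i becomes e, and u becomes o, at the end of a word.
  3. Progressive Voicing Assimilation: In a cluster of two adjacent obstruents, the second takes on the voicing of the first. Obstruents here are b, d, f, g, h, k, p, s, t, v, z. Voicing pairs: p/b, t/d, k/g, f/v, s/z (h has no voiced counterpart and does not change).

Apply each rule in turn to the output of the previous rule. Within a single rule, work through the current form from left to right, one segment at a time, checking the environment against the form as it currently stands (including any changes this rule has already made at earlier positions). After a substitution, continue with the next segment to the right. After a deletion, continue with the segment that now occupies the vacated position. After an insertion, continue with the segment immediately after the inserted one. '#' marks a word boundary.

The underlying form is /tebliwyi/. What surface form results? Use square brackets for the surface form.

1 Syncope: [tebliwyi] → [tbliwyi]
2 Final Vowel Lowering: [tbliwyi] → [tbliwye]
3 Progressive Voicing Assimilation: [tbliwye] → [tpliwye]

[tpliwye]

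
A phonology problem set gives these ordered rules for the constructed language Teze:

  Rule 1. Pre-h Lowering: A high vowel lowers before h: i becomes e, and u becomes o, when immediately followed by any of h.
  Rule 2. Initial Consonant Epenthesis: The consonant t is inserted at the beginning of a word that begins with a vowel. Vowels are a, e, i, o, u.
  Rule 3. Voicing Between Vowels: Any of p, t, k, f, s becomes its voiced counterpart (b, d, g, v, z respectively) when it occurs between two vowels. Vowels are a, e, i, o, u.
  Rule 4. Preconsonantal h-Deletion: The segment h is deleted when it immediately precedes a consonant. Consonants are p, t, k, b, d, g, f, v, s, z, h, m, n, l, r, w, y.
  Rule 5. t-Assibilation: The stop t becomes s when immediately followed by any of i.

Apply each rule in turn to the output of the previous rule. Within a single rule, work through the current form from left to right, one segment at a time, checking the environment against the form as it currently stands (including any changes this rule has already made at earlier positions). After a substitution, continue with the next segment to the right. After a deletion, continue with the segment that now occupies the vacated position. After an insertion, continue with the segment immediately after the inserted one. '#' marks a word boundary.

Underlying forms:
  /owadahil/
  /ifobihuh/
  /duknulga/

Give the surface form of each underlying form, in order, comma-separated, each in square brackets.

/owadahil/:
  Rule 1 Pre-h Lowering: no change — [owadahil]
  Rule 2 Initial Consonant Epenthesis: [owadahil] → [towadahil]
  Rule 3 Voicing Between Vowels: no change — [towadahil]
  Rule 4 Preconsonantal h-Deletion: no change — [towadahil]
  Rule 5 t-Assibilation: no change — [towadahil]
/ifobihuh/:
  Rule 1 Pre-h Lowering: [ifobihuh] → [ifobehoh]
  Rule 2 Initial Consonant Epenthesis: [ifobehoh] → [tifobehoh]
  Rule 3 Voicing Between Vowels: [tifobehoh] → [tivobehoh]
  Rule 4 Preconsonantal h-Deletion: no change — [tivobehoh]
  Rule 5 t-Assibilation: [tivobehoh] → [sivobehoh]
/duknulga/:
  Rule 1 Pre-h Lowering: no change — [duknulga]
  Rule 2 Initial Consonant Epenthesis: no change — [duknulga]
  Rule 3 Voicing Between Vowels: no change — [duknulga]
  Rule 4 Preconsonantal h-Deletion: no change — [duknulga]
  Rule 5 t-Assibilation: no change — [duknulga]

[towadahil], [sivobehoh], [duknulga]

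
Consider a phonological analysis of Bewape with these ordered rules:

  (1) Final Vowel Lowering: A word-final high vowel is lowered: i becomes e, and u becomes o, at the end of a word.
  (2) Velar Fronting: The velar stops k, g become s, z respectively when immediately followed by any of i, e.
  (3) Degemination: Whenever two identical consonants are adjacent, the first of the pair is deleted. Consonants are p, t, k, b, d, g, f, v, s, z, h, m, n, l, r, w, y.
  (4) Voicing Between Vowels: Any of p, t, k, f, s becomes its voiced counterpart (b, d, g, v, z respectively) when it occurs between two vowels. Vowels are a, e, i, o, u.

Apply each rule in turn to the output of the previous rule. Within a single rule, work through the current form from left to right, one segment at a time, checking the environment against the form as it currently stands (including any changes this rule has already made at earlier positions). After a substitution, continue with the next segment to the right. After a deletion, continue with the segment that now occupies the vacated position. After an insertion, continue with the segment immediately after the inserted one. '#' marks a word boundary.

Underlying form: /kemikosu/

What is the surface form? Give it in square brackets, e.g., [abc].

[semigozo]

(1) Final Vowel Lowering: [kemikosu] → [kemikoso]
(2) Velar Fronting: [kemikoso] → [semikoso]
(3) Degemination: no change — [semikoso]
(4) Voicing Between Vowels: [semikoso] → [semigozo]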